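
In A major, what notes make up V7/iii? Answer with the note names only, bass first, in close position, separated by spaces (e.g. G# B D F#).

G# B# D# F#

The slash means an applied dominant: we want the dominant of iii. In A major, iii is C# minor, and its dominant is built on G#.
Building a dominant seventh chord on G# gives G#-B#-D#-F#.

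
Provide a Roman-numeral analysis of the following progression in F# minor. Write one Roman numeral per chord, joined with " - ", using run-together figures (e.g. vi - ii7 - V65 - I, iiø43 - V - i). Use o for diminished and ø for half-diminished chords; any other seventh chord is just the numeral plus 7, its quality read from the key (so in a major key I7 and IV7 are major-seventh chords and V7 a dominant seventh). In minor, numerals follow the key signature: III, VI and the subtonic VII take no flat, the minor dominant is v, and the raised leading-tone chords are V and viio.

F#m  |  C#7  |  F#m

i - V7 - i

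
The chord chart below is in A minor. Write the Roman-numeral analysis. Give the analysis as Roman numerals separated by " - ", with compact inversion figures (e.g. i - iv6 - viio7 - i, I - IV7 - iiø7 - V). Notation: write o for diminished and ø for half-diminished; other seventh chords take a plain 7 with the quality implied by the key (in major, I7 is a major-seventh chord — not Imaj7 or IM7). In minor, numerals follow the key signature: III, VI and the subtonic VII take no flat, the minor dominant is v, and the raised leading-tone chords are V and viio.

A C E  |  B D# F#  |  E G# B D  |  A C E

i - V/V - V7 - i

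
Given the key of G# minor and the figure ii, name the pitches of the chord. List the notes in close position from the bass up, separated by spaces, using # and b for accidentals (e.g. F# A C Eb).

A# C# E#

Scale degree 2 in G# minor is A#; here the chord built on it is altered to a minor triad. ii is the minor supertonic, borrowed from the parallel major (the Dorian ii).
So the chord is A#-C#-E#, a minor triad.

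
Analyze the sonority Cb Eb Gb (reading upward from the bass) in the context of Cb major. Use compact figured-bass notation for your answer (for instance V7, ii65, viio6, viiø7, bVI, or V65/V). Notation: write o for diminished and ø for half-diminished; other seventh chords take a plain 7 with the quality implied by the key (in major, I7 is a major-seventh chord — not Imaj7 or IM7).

Stacked in thirds the chord is Cb-Eb-Gb: a major triad on Cb.
Cb is scale degree 1 in Cb major, and a major triad on that degree is written I.

I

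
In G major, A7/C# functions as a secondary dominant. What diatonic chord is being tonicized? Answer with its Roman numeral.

V

The chord is a dominant seventh chord on A.
A dominant resolves down a perfect fifth: A → D. In G major, D is scale degree 5, i.e. V.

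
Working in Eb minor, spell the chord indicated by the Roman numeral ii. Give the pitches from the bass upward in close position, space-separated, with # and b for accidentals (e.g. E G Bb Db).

Scale degree 2 in Eb minor is F; here the chord built on it is altered to a minor triad. ii is the minor supertonic, borrowed from the parallel major (the Dorian ii).
So the chord is F-Ab-C, a minor triad.

F Ab C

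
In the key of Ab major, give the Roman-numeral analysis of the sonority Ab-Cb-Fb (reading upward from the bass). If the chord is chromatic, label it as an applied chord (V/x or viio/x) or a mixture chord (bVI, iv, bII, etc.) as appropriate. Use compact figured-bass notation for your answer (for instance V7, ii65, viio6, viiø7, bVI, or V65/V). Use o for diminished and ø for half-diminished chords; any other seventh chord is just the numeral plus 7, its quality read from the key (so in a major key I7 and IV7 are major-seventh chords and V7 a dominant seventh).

The pitches Fb-Ab-Cb form a major triad rooted on Fb.
Fb is the lowered sixth degree of Ab major (diatonic 6 would be F). This is a major triad on the lowered sixth degree, borrowed from the parallel minor.
With Ab in the bass the chord is in first inversion, so the figured bass is 6.

bVI6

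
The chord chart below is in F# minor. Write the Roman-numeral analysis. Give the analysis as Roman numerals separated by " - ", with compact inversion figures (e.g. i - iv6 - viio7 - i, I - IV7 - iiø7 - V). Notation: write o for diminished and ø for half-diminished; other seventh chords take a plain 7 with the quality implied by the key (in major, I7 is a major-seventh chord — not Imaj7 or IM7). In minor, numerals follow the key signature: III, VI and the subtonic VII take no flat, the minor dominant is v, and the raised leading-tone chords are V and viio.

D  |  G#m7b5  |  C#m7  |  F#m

D: major triad on D = scale degree 6 → VI.
G#m7b5: half-diminished seventh chord on G# = scale degree 2 → iiø7.
C#m7 has root C#, degree 5 in F# minor, so v7.
F#m: root F# is the tonic; minor triad there is i.

VI - iiø7 - v7 - i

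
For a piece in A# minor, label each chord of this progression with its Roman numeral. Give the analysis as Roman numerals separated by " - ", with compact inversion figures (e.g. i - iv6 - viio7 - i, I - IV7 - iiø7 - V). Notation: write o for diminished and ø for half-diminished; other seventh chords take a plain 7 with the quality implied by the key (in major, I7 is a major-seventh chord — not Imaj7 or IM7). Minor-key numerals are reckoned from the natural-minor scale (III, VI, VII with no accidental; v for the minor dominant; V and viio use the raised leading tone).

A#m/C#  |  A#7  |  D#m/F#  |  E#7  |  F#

A#m/C#: root A# is the tonic; minor triad there is i6.
A#7 is the secondary dominant of iv (dominant seventh chord on A#): V7/iv.
D#m/F#: root D# is the subdominant; minor triad there is iv6.
E#7 has root E#, degree 5 in A# minor, so V7.
F#: major triad on F# = scale degree 6 → VI.

i6 - V7/iv - iv6 - V7 - VI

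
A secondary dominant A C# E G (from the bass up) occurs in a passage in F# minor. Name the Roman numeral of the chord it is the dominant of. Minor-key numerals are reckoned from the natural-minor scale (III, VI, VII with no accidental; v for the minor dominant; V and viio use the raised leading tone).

The chord is a dominant seventh chord on A.
A dominant resolves down a perfect fifth: A → D. In F# minor, D is scale degree 6, i.e. VI.

VI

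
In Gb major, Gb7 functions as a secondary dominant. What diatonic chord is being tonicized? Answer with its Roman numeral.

The chord is a dominant seventh chord on Gb.
A dominant resolves down a perfect fifth: Gb → Cb. In Gb major, Cb is scale degree 4, i.e. IV.

IV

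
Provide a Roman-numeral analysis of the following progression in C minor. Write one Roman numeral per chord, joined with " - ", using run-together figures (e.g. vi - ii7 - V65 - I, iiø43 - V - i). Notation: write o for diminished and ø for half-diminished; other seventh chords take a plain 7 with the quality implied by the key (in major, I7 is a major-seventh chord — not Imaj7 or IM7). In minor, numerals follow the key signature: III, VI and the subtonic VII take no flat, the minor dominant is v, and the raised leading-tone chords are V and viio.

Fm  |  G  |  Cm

iv - V - i

Fm: minor triad on F = scale degree 4 → iv.
G: major triad on G = scale degree 5 → V.
Cm: minor triad on C = scale degree 1 → i.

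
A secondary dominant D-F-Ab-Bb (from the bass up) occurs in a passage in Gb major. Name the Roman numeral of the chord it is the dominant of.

The chord is a dominant seventh chord on Bb.
A dominant resolves down a perfect fifth: Bb → Eb. In Gb major, Eb is scale degree 6, i.e. vi.

vi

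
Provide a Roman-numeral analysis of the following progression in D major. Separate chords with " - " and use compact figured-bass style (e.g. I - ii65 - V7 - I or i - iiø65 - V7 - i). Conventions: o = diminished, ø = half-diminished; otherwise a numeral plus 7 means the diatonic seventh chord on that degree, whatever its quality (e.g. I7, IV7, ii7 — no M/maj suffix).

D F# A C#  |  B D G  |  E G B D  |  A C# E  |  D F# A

I7 - IV6 - ii7 - V - I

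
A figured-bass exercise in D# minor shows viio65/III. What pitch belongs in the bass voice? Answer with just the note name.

The applied chord viio65/III is rooted on E#: E#-G#-B-D.
The figure 65 means first inversion — the third is in the bass.

G#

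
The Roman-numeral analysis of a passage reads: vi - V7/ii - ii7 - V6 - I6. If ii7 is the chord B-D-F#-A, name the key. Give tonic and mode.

A major

ii7 is given as B-D-F#-A — a minor seventh chord with root B.
Counting down one scale step from B places the tonic on A; a minor seventh chord on degree 2 is diatonic only in major.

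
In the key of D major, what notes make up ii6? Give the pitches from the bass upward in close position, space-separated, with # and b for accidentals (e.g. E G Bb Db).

G B E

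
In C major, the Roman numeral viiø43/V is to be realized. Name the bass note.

C

The applied chord viiø43/V is rooted on F#: F#-A-C-E.
The figure 43 means second inversion — the fifth is in the bass.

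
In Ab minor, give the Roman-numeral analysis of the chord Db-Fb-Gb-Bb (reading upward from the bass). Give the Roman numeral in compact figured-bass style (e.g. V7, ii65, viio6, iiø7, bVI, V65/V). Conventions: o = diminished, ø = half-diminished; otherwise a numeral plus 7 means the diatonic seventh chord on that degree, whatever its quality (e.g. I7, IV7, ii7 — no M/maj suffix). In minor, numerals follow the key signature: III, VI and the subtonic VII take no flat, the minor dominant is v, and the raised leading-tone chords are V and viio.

Stacked in thirds the chord is Gb-Bb-Db-Fb: a dominant seventh chord on Gb.
Gb is scale degree 7 in Ab minor, and a dominant seventh chord on that degree is written VII7.
With Db in the bass the chord is in second inversion, so the figured bass is 43.

VII43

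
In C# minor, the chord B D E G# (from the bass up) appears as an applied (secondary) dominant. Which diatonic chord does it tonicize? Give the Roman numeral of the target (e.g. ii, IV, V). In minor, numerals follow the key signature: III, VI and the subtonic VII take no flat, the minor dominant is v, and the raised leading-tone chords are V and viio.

The chord is a dominant seventh chord on E.
A dominant resolves down a perfect fifth: E → A. In C# minor, A is scale degree 6, i.e. VI.

VI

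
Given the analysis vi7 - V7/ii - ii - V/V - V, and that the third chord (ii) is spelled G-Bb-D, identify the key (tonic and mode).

F major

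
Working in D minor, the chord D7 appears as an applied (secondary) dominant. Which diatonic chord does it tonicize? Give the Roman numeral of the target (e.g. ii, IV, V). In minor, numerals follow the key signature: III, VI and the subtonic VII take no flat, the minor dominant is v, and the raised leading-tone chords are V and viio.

The chord is a dominant seventh chord on D.
A dominant resolves down a perfect fifth: D → G. In D minor, G is scale degree 4, i.e. iv.

iv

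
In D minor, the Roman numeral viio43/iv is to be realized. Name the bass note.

C

The applied chord viio43/iv is rooted on F#: F#-A-C-Eb.
The figure 43 means second inversion — the fifth is in the bass.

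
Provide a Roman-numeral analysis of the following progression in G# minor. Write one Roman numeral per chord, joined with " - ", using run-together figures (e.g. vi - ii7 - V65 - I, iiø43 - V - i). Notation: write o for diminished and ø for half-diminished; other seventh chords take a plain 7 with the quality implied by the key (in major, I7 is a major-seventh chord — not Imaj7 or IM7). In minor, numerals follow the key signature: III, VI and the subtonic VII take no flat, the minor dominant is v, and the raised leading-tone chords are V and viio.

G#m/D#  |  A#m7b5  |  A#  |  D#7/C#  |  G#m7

i64 - iiø7 - V/V - V42 - i7

G#m/D#: minor triad on G# = scale degree 1 → i64.
A#m7b5: root A# is the supertonic; half-diminished seventh chord there is iiø7.
A# is the secondary dominant of V (major triad on A#): V/V.
D#7/C#: dominant seventh chord on D# = scale degree 5 → V42.
G#m7: minor seventh chord on G# = scale degree 1 → i7.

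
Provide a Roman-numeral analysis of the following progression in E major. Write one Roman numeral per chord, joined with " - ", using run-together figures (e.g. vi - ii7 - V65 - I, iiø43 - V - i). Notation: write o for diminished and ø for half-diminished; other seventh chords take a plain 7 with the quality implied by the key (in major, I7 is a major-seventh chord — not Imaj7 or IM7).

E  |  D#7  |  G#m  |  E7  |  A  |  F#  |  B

I - V7/iii - iii - V7/IV - IV - V/V - V

E: root E is the tonic; major triad there is I.
D#7: chromatic; D# is V of iii, so V7/iii.
G#m: root G# is the mediant; minor triad there is iii.
E7: a dominant seventh chord on E, the applied dominant of IV → V7/IV.
A: root A is the subdominant; major triad there is IV.
F#: chromatic; F# is V of V, so V/V.
B: root B is the dominant; major triad there is V.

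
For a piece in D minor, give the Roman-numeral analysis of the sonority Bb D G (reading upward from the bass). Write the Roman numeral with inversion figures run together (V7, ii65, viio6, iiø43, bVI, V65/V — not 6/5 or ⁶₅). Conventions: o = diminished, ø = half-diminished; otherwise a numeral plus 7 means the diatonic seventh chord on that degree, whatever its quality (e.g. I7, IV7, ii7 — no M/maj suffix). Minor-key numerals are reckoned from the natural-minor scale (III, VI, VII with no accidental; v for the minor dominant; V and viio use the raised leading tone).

The pitches G-Bb-D form a minor triad rooted on G.
G is scale degree 4 in D minor, and a minor triad on that degree is written iv.
With Bb in the bass the chord is in first inversion, so the figured bass is 6.

iv6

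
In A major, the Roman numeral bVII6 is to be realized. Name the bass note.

bVII in A major has root G; the chord is G-B-D.
The figure 6 means first inversion — the third is in the bass.

B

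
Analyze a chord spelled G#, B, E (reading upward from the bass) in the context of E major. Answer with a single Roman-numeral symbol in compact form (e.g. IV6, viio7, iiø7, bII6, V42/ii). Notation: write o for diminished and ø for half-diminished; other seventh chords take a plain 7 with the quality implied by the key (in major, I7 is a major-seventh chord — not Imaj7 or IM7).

I6

The pitches E-G#-B form a major triad rooted on E.
In E major, E is the tonic; the diatonic major triad there is I.
With G# in the bass the chord is in first inversion, so the figured bass is 6.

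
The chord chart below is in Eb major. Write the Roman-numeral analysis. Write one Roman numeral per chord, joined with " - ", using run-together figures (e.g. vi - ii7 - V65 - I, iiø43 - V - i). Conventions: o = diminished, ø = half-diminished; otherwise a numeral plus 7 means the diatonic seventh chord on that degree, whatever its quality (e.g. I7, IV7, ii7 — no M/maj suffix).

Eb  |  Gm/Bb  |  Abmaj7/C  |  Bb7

I - iii6 - IV65 - V7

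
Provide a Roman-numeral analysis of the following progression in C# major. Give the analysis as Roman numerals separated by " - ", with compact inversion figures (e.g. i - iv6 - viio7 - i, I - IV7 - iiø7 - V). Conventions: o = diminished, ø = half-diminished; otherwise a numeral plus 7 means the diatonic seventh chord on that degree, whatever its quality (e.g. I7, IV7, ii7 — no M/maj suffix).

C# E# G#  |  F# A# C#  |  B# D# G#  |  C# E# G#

C#-E#-G#: root C# is the tonic; major triad there is I.
F#-A#-C#: root F# is the subdominant; major triad there is IV.
B#-D#-G#: major triad on G# = scale degree 5 → V6.
C#-E#-G# has root C#, degree 1 in C# major, so I.

I - IV - V6 - I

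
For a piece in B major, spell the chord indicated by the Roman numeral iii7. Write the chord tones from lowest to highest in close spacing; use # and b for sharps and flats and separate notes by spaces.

In B major, the mediant is D#, and the diatonic chord built there is a minor seventh chord.
That chord is spelled D#-F#-A#-C#.

D# F# A# C#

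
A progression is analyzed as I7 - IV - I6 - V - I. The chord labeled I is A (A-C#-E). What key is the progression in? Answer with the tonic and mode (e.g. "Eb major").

I is given as A-C#-E — a major triad with root A.
If A is scale degree 1 and the mode makes that degree carry a major triad, the tonic is A and the mode is major.

A major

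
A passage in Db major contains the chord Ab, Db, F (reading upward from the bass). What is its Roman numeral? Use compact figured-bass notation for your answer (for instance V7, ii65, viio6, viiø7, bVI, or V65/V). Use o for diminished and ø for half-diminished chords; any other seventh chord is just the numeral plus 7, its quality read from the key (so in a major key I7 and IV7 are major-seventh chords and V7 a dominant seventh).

I64

Stacked in thirds the chord is Db-F-Ab: a major triad on Db.
In Db major, Db is the tonic; the diatonic major triad there is I.
With Ab in the bass the chord is in second inversion, so the figured bass is 64.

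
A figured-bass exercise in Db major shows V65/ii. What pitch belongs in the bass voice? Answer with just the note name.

The applied chord V65/ii is rooted on Bb: Bb-D-F-Ab.
The figure 65 means first inversion — the third is in the bass.

D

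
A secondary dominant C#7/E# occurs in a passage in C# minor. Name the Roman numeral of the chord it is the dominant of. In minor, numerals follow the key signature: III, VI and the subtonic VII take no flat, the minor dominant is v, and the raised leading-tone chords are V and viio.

The chord is a dominant seventh chord on C#.
A dominant resolves down a perfect fifth: C# → F#. In C# minor, F# is scale degree 4, i.e. iv.

iv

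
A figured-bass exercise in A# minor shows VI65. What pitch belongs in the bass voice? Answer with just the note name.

A#

VI in A# minor has root F#; the chord is F#-A#-C#-E#.
The figure 65 means first inversion — the third is in the bass.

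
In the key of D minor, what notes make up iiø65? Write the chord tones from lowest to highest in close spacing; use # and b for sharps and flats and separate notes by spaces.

G Bb D E

The numeral's case and figure indicate a half-diminished seventh chord. In D minor its root, the supertonic, is E.
That chord is spelled E-G-Bb-D.
With the 65 figure the chord is in first inversion; from the bass G upward in close position it reads G-Bb-D-E.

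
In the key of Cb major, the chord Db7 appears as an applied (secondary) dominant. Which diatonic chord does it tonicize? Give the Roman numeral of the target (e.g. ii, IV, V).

The chord is a dominant seventh chord on Db.
A dominant resolves down a perfect fifth: Db → Gb. In Cb major, Gb is scale degree 5, i.e. V.

V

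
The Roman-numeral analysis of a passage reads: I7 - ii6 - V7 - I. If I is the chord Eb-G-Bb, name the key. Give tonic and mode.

Eb major

I is given as Eb-G-Bb — a major triad with root Eb.
If Eb is scale degree 1 and the mode makes that degree carry a major triad, the tonic is Eb and the mode is major.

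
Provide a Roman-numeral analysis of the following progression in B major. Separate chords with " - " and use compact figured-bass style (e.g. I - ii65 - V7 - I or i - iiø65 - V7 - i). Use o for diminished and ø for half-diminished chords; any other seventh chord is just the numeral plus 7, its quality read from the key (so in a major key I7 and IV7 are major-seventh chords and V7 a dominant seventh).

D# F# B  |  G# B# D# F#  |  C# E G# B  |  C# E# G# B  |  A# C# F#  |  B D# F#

I6 - V7/ii - ii7 - V7/V - V6 - I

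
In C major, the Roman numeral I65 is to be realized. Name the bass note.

E

I in C major has root C; the chord is C-E-G-B.
The figure 65 means first inversion — the third is in the bass.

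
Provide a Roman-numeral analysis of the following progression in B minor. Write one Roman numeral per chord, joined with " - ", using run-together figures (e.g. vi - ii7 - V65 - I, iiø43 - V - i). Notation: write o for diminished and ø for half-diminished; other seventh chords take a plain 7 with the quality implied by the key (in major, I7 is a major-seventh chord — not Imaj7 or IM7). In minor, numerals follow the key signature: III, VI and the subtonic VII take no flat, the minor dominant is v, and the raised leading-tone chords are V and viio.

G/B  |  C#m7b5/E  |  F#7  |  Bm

VI6 - iiø65 - V7 - i

G/B has root G, degree 6 in B minor, so VI6.
C#m7b5/E: half-diminished seventh chord on C# = scale degree 2 → iiø65.
F#7: dominant seventh chord on F# = scale degree 5 → V7.
Bm: root B is the tonic; minor triad there is i.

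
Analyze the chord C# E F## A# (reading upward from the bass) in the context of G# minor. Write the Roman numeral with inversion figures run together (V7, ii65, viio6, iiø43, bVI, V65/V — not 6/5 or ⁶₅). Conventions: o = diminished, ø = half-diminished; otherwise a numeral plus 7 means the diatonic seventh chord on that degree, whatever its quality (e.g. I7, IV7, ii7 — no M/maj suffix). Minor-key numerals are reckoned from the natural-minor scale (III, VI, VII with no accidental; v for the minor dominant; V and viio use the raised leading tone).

viio43

Stacked in thirds the chord is F##-A#-C#-E: a fully diminished seventh chord on F##.
F## is scale degree 7 in G# minor, and a fully diminished seventh chord on that degree is written viio7.
With C# in the bass the chord is in second inversion, so the figured bass is 43.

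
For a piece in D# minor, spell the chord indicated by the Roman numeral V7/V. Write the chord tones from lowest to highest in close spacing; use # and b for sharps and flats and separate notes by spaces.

E# G## B# D#

The slash means an applied dominant: we want the dominant of V. In D# minor, V is A# major, and its dominant is built on E#.
Building a dominant seventh chord on E# gives E#-G##-B#-D#.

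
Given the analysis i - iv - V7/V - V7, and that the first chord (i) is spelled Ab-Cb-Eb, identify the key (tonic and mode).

Ab minor

i is given as Ab-Cb-Eb — a minor triad with root Ab.
If Ab is scale degree 1 and the mode makes that degree carry a minor triad, the tonic is Ab and the mode is minor.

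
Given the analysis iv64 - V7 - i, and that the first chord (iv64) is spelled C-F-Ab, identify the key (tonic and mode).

The anchor chord is a minor triad on F, labeled iv64.
iv64 on F implies F is the subdominant; that puts the tonic at C, and the lowercase numeral fits minor mode.

C minor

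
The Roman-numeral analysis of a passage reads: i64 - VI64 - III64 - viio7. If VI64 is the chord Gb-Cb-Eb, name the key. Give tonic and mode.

Eb minor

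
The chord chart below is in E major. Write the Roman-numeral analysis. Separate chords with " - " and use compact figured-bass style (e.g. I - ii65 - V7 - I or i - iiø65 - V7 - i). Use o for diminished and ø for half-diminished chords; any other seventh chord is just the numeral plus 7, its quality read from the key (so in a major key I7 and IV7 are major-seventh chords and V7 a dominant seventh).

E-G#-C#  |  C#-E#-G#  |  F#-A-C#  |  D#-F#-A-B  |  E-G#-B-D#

E-G#-C#: root C# is the submediant; minor triad there is vi6.
C#-E#-G# is the secondary dominant of ii (major triad on C#): V/ii.
F#-A-C#: root F# is the supertonic; minor triad there is ii.
D#-F#-A-B: dominant seventh chord on B = scale degree 5 → V65.
E-G#-B-D# has root E, degree 1 in E major, so I7.

vi6 - V/ii - ii - V65 - I7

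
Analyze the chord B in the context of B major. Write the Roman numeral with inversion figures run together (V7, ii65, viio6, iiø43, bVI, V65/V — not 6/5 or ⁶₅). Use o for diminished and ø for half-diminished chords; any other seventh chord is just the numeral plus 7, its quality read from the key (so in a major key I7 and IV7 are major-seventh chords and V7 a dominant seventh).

I

Stacked in thirds the chord is B-D#-F#: a major triad on B.
In B major, B is the tonic; the diatonic major triad there is I.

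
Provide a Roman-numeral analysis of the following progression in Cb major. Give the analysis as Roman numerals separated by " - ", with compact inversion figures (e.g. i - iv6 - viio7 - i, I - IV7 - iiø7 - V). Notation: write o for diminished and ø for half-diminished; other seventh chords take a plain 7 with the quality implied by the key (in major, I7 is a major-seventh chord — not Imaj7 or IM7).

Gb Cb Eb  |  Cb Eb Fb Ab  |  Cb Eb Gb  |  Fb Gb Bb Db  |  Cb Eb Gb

Gb-Cb-Eb has root Cb, degree 1 in Cb major, so I64.
Cb-Eb-Fb-Ab: major seventh chord on Fb = scale degree 4 → IV43.
Cb-Eb-Gb has root Cb, degree 1 in Cb major, so I.
Fb-Gb-Bb-Db: dominant seventh chord on Gb = scale degree 5 → V42.
Cb-Eb-Gb has root Cb, degree 1 in Cb major, so I.

I64 - IV43 - I - V42 - I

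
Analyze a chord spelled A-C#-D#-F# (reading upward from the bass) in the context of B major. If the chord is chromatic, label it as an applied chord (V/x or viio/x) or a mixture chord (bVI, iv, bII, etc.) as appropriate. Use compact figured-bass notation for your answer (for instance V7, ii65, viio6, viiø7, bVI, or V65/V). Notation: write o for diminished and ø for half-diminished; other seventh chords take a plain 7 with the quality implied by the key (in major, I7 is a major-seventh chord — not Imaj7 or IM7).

viiø43/IV

Stacked in thirds the chord is D#-F#-A-C#: a half-diminished seventh chord on D#.
D# sits a half step below E (IV in B major); a diminished chord there is the applied leading-tone chord of IV.
With A in the bass the chord is in second inversion, so the figured bass is 43.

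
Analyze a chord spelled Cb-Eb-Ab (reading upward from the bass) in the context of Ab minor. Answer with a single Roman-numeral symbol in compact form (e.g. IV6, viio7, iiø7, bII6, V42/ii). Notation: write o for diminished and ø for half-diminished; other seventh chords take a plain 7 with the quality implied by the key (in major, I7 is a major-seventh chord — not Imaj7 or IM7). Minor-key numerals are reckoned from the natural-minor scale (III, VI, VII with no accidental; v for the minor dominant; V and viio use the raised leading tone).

Stacked in thirds the chord is Ab-Cb-Eb: a minor triad on Ab.
Ab is scale degree 1 in Ab minor, and a minor triad on that degree is written i.
With Cb in the bass the chord is in first inversion, so the figured bass is 6.

i6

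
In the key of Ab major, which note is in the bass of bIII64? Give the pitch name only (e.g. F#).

Gb

bIII in Ab major has root Cb; the chord is Cb-Eb-Gb.
The figure 64 means second inversion — the fifth is in the bass.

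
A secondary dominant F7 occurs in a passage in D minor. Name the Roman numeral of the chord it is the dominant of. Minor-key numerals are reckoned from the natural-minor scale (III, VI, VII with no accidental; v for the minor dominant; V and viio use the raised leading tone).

VI

The chord is a dominant seventh chord on F.
A dominant resolves down a perfect fifth: F → Bb. In D minor, Bb is scale degree 6, i.e. VI.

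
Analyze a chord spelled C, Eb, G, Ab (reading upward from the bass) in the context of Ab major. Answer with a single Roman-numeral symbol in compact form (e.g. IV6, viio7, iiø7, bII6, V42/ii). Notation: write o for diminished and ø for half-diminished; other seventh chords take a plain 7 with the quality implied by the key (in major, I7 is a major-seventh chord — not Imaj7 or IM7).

Stacked in thirds the chord is Ab-C-Eb-G: a major seventh chord on Ab.
In Ab major, Ab is the tonic; the diatonic major seventh chord there is I7.
With C in the bass the chord is in first inversion, so the figured bass is 65.

I65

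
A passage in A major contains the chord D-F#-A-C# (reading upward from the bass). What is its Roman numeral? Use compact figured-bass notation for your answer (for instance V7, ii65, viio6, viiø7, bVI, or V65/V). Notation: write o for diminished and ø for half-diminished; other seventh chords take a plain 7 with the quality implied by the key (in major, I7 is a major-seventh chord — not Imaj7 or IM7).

IV7

The pitches D-F#-A-C# form a major seventh chord rooted on D.
D is scale degree 4 in A major, and a major seventh chord on that degree is written IV7.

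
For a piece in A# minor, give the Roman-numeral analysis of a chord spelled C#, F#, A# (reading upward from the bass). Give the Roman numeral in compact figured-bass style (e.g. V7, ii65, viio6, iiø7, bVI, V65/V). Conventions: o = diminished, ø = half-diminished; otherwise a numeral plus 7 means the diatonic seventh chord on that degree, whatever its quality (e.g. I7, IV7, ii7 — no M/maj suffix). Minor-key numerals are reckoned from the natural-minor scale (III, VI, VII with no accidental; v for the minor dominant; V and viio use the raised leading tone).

Stacked in thirds the chord is F#-A#-C#: a major triad on F#.
In A# minor, F# is the submediant; the diatonic major triad there is VI.
With C# in the bass the chord is in second inversion, so the figured bass is 64.

VI64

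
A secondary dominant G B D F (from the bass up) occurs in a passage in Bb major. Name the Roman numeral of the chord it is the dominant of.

ii

The chord is a dominant seventh chord on G.
A dominant resolves down a perfect fifth: G → C. In Bb major, C is scale degree 2, i.e. ii.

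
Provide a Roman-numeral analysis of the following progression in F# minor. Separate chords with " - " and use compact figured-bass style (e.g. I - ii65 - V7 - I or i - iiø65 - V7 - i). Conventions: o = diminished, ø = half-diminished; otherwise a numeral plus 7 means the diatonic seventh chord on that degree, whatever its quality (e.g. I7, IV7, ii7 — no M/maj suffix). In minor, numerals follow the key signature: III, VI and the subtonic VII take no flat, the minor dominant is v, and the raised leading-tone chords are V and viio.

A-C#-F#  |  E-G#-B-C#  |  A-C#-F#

i6 - v65 - i6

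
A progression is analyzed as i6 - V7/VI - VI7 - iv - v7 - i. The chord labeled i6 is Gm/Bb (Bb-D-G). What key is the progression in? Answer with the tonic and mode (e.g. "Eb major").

G minor

The chord Gm/Bb is a minor triad rooted on G; its label is i6.
If G is scale degree 1 and the mode makes that degree carry a minor triad, the tonic is G and the mode is minor.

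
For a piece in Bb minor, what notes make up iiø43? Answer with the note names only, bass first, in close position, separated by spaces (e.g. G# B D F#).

Gb Bb C Eb

In Bb minor, the supertonic is C, and the diatonic chord built there is a half-diminished seventh chord.
Stacking thirds from C gives C-Eb-Gb-Bb.
With the 43 figure the chord is in second inversion; from the bass Gb upward in close position it reads Gb-Bb-C-Eb.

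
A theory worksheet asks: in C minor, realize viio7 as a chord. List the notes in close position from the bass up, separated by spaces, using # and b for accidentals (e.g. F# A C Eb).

In C minor, the leading-tone chord is built on the raised seventh degree, B.
That chord is spelled B-D-F-Ab.

B D F Ab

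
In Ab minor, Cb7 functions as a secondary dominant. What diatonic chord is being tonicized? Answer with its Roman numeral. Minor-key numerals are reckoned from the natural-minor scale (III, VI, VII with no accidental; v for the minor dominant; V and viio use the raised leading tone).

VI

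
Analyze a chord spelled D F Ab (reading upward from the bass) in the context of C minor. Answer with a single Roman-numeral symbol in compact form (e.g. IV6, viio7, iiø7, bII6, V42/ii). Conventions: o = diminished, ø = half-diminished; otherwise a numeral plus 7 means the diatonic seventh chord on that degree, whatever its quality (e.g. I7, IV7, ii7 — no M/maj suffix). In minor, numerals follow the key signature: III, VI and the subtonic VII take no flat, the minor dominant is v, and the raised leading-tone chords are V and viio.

iio

Stacked in thirds the chord is D-F-Ab: a diminished triad on D.
D is scale degree 2 in C minor, and a diminished triad on that degree is written iio.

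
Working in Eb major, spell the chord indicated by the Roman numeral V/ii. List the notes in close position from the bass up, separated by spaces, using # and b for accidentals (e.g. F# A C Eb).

V/ii is a secondary dominant — the dominant triad of ii. ii in Eb major is F, so the applied chord's root is C, a perfect fifth above.
Building a major triad on C gives C-E-G.

C E G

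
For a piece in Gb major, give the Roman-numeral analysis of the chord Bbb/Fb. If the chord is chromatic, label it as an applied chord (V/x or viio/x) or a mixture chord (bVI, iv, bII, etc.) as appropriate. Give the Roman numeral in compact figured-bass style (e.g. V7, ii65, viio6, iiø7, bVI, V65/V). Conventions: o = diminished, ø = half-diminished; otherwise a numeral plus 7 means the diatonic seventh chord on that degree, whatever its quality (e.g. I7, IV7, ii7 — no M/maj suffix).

bIII64

The pitches Bbb-Db-Fb form a major triad rooted on Bbb.
Bbb is the lowered third degree of Gb major (diatonic 3 would be Bb). This is a major triad on the lowered third degree, borrowed from the parallel minor.
With Fb in the bass the chord is in second inversion, so the figured bass is 64.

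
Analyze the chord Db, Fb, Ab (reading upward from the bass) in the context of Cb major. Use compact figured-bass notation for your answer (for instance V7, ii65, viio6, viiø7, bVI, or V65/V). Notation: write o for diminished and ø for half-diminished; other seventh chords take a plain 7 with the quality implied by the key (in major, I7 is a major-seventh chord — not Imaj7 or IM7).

Stacked in thirds the chord is Db-Fb-Ab: a minor triad on Db.
In Cb major, Db is the supertonic; the diatonic minor triad there is ii.

ii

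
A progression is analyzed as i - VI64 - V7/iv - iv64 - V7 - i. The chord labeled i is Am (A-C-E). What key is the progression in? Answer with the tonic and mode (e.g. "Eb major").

A minor

i is given as A-C-E — a minor triad with root A.
If A is scale degree 1 and the mode makes that degree carry a minor triad, the tonic is A and the mode is minor.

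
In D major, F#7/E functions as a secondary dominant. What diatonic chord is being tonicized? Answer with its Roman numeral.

The chord is a dominant seventh chord on F#.
A dominant resolves down a perfect fifth: F# → B. In D major, B is scale degree 6, i.e. vi.

vi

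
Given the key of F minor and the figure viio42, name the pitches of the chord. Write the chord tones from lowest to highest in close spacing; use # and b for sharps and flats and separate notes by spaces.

In F minor, the leading-tone chord is built on the raised seventh degree, E.
That chord is spelled E-G-Bb-Db.
The figured bass 42 indicates third inversion, placing the seventh (Db) in the bass: Db-E-G-Bb.

Db E G Bb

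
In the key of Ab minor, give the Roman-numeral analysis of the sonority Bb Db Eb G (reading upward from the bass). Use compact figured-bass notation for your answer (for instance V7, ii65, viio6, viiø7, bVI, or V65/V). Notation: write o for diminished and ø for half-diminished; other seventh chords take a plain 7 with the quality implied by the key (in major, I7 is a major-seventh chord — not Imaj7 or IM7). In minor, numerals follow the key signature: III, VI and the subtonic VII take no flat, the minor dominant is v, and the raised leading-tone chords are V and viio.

The pitches Eb-G-Bb-Db form a dominant seventh chord rooted on Eb.
In Ab minor, Eb is the dominant; the diatonic dominant seventh chord there is V7.
With Bb in the bass the chord is in second inversion, so the figured bass is 43.

V43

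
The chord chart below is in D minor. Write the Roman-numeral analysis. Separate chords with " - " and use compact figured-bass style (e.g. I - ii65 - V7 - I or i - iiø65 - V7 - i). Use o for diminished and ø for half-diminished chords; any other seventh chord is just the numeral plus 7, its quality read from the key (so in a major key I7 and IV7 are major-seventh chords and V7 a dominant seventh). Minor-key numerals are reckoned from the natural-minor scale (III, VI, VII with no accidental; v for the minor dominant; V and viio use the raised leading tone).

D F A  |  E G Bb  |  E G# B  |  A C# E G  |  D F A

D-F-A: minor triad on D = scale degree 1 → i.
E-G-Bb: root E is the supertonic; diminished triad there is iio.
E-G#-B: chromatic; E is V of V, so V/V.
A-C#-E-G: root A is the dominant; dominant seventh chord there is V7.
D-F-A has root D, degree 1 in D minor, so i.

i - iio - V/V - V7 - i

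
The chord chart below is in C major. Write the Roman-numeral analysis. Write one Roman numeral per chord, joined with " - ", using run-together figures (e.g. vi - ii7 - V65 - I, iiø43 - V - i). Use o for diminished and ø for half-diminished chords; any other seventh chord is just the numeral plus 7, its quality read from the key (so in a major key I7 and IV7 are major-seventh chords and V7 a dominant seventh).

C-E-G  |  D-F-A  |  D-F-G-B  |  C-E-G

C-E-G: root C is the tonic; major triad there is I.
D-F-A: root D is the supertonic; minor triad there is ii.
D-F-G-B: dominant seventh chord on G = scale degree 5 → V43.
C-E-G: major triad on C = scale degree 1 → I.

I - ii - V43 - I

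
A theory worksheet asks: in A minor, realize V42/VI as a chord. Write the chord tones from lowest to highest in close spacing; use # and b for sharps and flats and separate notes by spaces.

Bb C E G

The slash means an applied dominant: we want the dominant of VI. In A minor, VI is F major, and its dominant is built on C.
Building a dominant seventh chord on C gives C-E-G-Bb.
The figured bass 42 indicates third inversion, placing the seventh (Bb) in the bass: Bb-C-E-G.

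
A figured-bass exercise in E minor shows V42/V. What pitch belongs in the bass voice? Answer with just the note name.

E

The applied chord V42/V is rooted on F#: F#-A#-C#-E.
The figure 42 means third inversion — the seventh is in the bass.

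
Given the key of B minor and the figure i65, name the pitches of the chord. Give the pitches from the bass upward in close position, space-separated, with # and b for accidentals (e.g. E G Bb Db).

In B minor, the tonic is B, and the diatonic chord built there is a minor seventh chord.
That chord is spelled B-D-F#-A.
The figured bass 65 indicates first inversion, placing the third (D) in the bass: D-F#-A-B.

D F# A B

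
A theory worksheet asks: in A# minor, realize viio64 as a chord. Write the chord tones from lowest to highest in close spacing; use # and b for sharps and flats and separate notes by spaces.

D# G## B#

In A# minor, the leading-tone chord is built on the raised seventh degree, G##.
Stacking thirds from G## gives G##-B#-D#.
With the 64 figure the chord is in second inversion; from the bass D# upward in close position it reads D#-G##-B#.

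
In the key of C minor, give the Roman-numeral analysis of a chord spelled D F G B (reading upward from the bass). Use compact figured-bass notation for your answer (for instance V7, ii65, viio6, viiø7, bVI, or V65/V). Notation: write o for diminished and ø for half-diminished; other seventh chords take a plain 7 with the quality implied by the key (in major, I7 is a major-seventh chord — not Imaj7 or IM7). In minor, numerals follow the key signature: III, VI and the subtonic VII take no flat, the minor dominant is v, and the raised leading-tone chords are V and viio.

V43

Stacked in thirds the chord is G-B-D-F: a dominant seventh chord on G.
G is scale degree 5 in C minor, and a dominant seventh chord on that degree is written V7.
With D in the bass the chord is in second inversion, so the figured bass is 43.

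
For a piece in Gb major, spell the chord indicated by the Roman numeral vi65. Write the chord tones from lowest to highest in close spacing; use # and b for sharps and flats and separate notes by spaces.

Gb Bb Db Eb

The numeral's case and figure indicate a minor seventh chord. In Gb major its root, the submediant, is Eb.
Stacking thirds from Eb gives Eb-Gb-Bb-Db.
The figured bass 65 indicates first inversion, placing the third (Gb) in the bass: Gb-Bb-Db-Eb.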